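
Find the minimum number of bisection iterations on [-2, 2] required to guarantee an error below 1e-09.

We need (b-a)/2^n ≤ 1e-09
(2 - (-2))/2^n ≤ 1e-09
4/2^n ≤ 1e-09
2^n ≥ 4000000000
n ≥ log₂(4000000000) = 31.90
n ≥ 32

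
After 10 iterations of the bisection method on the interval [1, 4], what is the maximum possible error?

Bisection error bound: |error| ≤ (b-a)/2^n
|error| ≤ (4 - 1)/2^10 = 3/2^10
|error| ≤ 0.0029296875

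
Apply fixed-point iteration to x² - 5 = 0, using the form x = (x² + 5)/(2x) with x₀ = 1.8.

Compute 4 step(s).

Equation: x² - 5 = 0
Fixed-point form: x = (x² + 5)/(2x)
x₀ = 1.8

x_1 = g(1.800000) = 2.288889
x_2 = g(2.288889) = 2.236677
x_3 = g(2.236677) = 2.236068
x_4 = g(2.236068) = 2.236068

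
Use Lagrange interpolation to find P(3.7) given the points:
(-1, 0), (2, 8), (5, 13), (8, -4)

Lagrange interpolation formula:
P(x) = Σ yᵢ × Lᵢ(x)
where Lᵢ(x) = Π_{j≠i} (x - xⱼ)/(xᵢ - xⱼ)

L_0(3.7) = (3.7 - 2)/(-1 - 2) × (3.7 - 5)/(-1 - 5) × (3.7 - 8)/(-1 - 8) = -0.058660
L_1(3.7) = (3.7 - (-1))/(2 - (-1)) × (3.7 - 5)/(2 - 5) × (3.7 - 8)/(2 - 8) = 0.486537
L_2(3.7) = (3.7 - (-1))/(5 - (-1)) × (3.7 - 2)/(5 - 2) × (3.7 - 8)/(5 - 8) = 0.636241
L_3(3.7) = (3.7 - (-1))/(8 - (-1)) × (3.7 - 2)/(8 - 2) × (3.7 - 5)/(8 - 5) = -0.064117

P(3.7) = 0×L_0(3.7) + 8×L_1(3.7) + 13×L_2(3.7) + (-4)×L_3(3.7)
P(3.7) = 12.419895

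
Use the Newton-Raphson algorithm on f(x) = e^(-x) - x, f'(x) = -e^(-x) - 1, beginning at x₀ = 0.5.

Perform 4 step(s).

f(x) = e^(-x) - x
f'(x) = -e^(-x) - 1
x₀ = 0.5

Newton-Raphson formula: x_{n+1} = x_n - f(x_n)/f'(x_n)

Iteration 1:
  f(0.500000) = 0.106531
  f'(0.500000) = -1.606531
  x_1 = 0.500000 - 0.106531/(-1.606531) = 0.566311
Iteration 2:
  f(0.566311) = 0.001305
  f'(0.566311) = -1.567616
  x_2 = 0.566311 - 0.001305/(-1.567616) = 0.567143
Iteration 3:
  f(0.567143) = 0.000000
  f'(0.567143) = -1.567143
  x_3 = 0.567143 - 0.000000/(-1.567143) = 0.567143
Iteration 4:
  f(0.567143) = 0.000000
  f'(0.567143) = -1.567143
  x_4 = 0.567143 - 0.000000/(-1.567143) = 0.567143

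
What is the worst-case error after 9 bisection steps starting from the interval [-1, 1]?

Bisection error bound: |error| ≤ (b-a)/2^n
|error| ≤ (1 - (-1))/2^9 = 2/2^9
|error| ≤ 0.0039062500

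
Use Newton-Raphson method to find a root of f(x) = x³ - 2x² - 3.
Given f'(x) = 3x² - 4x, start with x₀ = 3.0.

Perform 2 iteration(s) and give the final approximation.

f(x) = x³ - 2x² - 3
f'(x) = 3x² - 4x
x₀ = 3.0

Newton-Raphson formula: x_{n+1} = x_n - f(x_n)/f'(x_n)

Iteration 1:
  f(3.000000) = 6.000000
  f'(3.000000) = 15.000000
  x_1 = 3.000000 - 6.000000/15.000000 = 2.600000
Iteration 2:
  f(2.600000) = 1.056000
  f'(2.600000) = 9.880000
  x_2 = 2.600000 - 1.056000/9.880000 = 2.493117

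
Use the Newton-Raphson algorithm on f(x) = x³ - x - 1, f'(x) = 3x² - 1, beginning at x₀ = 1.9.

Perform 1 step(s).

f(x) = x³ - x - 1
f'(x) = 3x² - 1
x₀ = 1.9

Newton-Raphson formula: x_{n+1} = x_n - f(x_n)/f'(x_n)

Iteration 1:
  f(1.900000) = 3.959000
  f'(1.900000) = 9.830000
  x_1 = 1.900000 - 3.959000/9.830000 = 1.497253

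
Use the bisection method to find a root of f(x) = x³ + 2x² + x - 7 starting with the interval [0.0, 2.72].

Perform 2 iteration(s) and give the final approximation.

f(x) = x³ + 2x² + x - 7
Initial interval: [0.0, 2.72]

Iteration 1:
  c_1 = (0.000000 + 2.720000)/2 = 1.360000
  f(c_1) = f(1.360000) = 0.574656
  f(a) × f(c) < 0, new interval: [0.000000, 1.360000]
Iteration 2:
  c_2 = (0.000000 + 1.360000)/2 = 0.680000
  f(c_2) = f(0.680000) = -5.080768
  f(a) × f(c) ≥ 0, new interval: [0.680000, 1.360000]

After 2 iteration(s), the approximation is c_2 = 0.680000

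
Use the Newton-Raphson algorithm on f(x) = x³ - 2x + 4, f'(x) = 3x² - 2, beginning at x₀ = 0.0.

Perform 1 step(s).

f(x) = x³ - 2x + 4
f'(x) = 3x² - 2
x₀ = 0.0

Newton-Raphson formula: x_{n+1} = x_n - f(x_n)/f'(x_n)

Iteration 1:
  f(0.000000) = 4.000000
  f'(0.000000) = -2.000000
  x_1 = 0.000000 - 4.000000/(-2.000000) = 2.000000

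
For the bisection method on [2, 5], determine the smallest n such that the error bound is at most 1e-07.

We need (b-a)/2^n ≤ 1e-07
(5 - 2)/2^n ≤ 1e-07
3/2^n ≤ 1e-07
2^n ≥ 30000000
n ≥ log₂(30000000) = 24.84
n ≥ 25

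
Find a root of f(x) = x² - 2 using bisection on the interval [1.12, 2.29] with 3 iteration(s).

f(x) = x² - 2
Initial interval: [1.12, 2.29]

Iteration 1:
  c_1 = (1.120000 + 2.290000)/2 = 1.705000
  f(c_1) = f(1.705000) = 0.907025
  f(a) × f(c) < 0, new interval: [1.120000, 1.705000]
Iteration 2:
  c_2 = (1.120000 + 1.705000)/2 = 1.412500
  f(c_2) = f(1.412500) = -0.004844
  f(a) × f(c) ≥ 0, new interval: [1.412500, 1.705000]
Iteration 3:
  c_3 = (1.412500 + 1.705000)/2 = 1.558750
  f(c_3) = f(1.558750) = 0.429702
  f(a) × f(c) < 0, new interval: [1.412500, 1.558750]

After 3 iteration(s), the approximation is c_3 = 1.558750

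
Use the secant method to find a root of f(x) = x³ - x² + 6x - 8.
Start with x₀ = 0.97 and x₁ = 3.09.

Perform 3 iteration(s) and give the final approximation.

f(x) = x³ - x² + 6x - 8
x₀ = 0.97, x₁ = 3.09

Secant formula: x_{n+1} = x_n - f(x_n)(x_n - x_{n-1})/(f(x_n) - f(x_{n-1}))

Iteration 1:
  f(0.970000) = -2.208227
  f(3.090000) = 30.495529
  x_2 = 3.090000 - 30.495529×(3.090000 - 0.970000)/(30.495529 - (-2.208227))
       = 1.113147
Iteration 2:
  f(3.090000) = 30.495529
  f(1.113147) = -1.180919
  x_3 = 1.113147 - (-1.180919)×(1.113147 - 3.090000)/(-1.180919 - 30.495529)
       = 1.186845
Iteration 3:
  f(1.113147) = -1.180919
  f(1.186845) = -0.615738
  x_4 = 1.186845 - (-0.615738)×(1.186845 - 1.113147)/(-0.615738 - (-1.180919))
       = 1.267136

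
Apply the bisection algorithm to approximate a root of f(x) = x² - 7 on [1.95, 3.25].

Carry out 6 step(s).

f(x) = x² - 7
Initial interval: [1.95, 3.25]

Iteration 1:
  c_1 = (1.950000 + 3.250000)/2 = 2.600000
  f(c_1) = f(2.600000) = -0.240000
  f(a) × f(c) ≥ 0, new interval: [2.600000, 3.250000]
Iteration 2:
  c_2 = (2.600000 + 3.250000)/2 = 2.925000
  f(c_2) = f(2.925000) = 1.555625
  f(a) × f(c) < 0, new interval: [2.600000, 2.925000]
Iteration 3:
  c_3 = (2.600000 + 2.925000)/2 = 2.762500
  f(c_3) = f(2.762500) = 0.631406
  f(a) × f(c) < 0, new interval: [2.600000, 2.762500]
Iteration 4:
  c_4 = (2.600000 + 2.762500)/2 = 2.681250
  f(c_4) = f(2.681250) = 0.189102
  f(a) × f(c) < 0, new interval: [2.600000, 2.681250]
Iteration 5:
  c_5 = (2.600000 + 2.681250)/2 = 2.640625
  f(c_5) = f(2.640625) = -0.027100
  f(a) × f(c) ≥ 0, new interval: [2.640625, 2.681250]
Iteration 6:
  c_6 = (2.640625 + 2.681250)/2 = 2.660938
  f(c_6) = f(2.660938) = 0.080588
  f(a) × f(c) < 0, new interval: [2.640625, 2.660938]

After 6 iteration(s), the approximation is c_6 = 2.660938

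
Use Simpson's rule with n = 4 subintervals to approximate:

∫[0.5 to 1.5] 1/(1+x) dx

f(x) = 1/(1+x)
a = 0.5, b = 1.5, n = 4
h = (b - a)/n = 0.250000

Simpson's rule: (h/3)[f(x₀) + 4f(x₁) + 2f(x₂) + ... + f(xₙ)]

x_0 = 0.5000, f(x_0) = 0.666667, coefficient = 1
x_1 = 0.7500, f(x_1) = 0.571429, coefficient = 4
x_2 = 1.0000, f(x_2) = 0.500000, coefficient = 2
x_3 = 1.2500, f(x_3) = 0.444444, coefficient = 4
x_4 = 1.5000, f(x_4) = 0.400000, coefficient = 1

I ≈ (0.250000/3) × 6.130159 = 0.510847
Exact value: 0.510826
Error: 0.000021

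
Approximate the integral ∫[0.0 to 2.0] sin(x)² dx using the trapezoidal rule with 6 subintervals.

f(x) = sin(x)²
a = 0.0, b = 2.0, n = 6
h = (b - a)/n = 0.333333

Trapezoidal rule: (h/2)[f(x₀) + 2f(x₁) + 2f(x₂) + ... + f(xₙ)]

x_0 = 0.0000, f(x_0) = 0.000000, coefficient = 1
x_1 = 0.3333, f(x_1) = 0.107056, coefficient = 2
x_2 = 0.6667, f(x_2) = 0.382381, coefficient = 2
x_3 = 1.0000, f(x_3) = 0.708073, coefficient = 2
x_4 = 1.3333, f(x_4) = 0.944663, coefficient = 2
x_5 = 1.6667, f(x_5) = 0.990837, coefficient = 2
x_6 = 2.0000, f(x_6) = 0.826822, coefficient = 1

I ≈ (0.333333/2) × 7.092844 = 1.182141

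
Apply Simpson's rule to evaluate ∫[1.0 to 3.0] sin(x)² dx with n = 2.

f(x) = sin(x)²
a = 1.0, b = 3.0, n = 2
h = (b - a)/n = 1.000000

Simpson's rule: (h/3)[f(x₀) + 4f(x₁) + 2f(x₂) + ... + f(xₙ)]

x_0 = 1.0000, f(x_0) = 0.708073, coefficient = 1
x_1 = 2.0000, f(x_1) = 0.826822, coefficient = 4
x_2 = 3.0000, f(x_2) = 0.019915, coefficient = 1

I ≈ (1.000000/3) × 4.035276 = 1.345092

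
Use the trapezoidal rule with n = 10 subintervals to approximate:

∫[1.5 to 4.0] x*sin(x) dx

f(x) = x*sin(x)
a = 1.5, b = 4.0, n = 10
h = (b - a)/n = 0.250000

Trapezoidal rule: (h/2)[f(x₀) + 2f(x₁) + 2f(x₂) + ... + f(xₙ)]

x_0 = 1.5000, f(x_0) = 1.496242, coefficient = 1
x_1 = 1.7500, f(x_1) = 1.721975, coefficient = 2
x_2 = 2.0000, f(x_2) = 1.818595, coefficient = 2
x_3 = 2.2500, f(x_3) = 1.750665, coefficient = 2
x_4 = 2.5000, f(x_4) = 1.496180, coefficient = 2
x_5 = 2.7500, f(x_5) = 1.049568, coefficient = 2
x_6 = 3.0000, f(x_6) = 0.423360, coefficient = 2
x_7 = 3.2500, f(x_7) = -0.351634, coefficient = 2
x_8 = 3.5000, f(x_8) = -1.227741, coefficient = 2
x_9 = 3.7500, f(x_9) = -2.143355, coefficient = 2
x_10 = 4.0000, f(x_10) = -3.027210, coefficient = 1

I ≈ (0.250000/2) × 7.544258 = 0.943032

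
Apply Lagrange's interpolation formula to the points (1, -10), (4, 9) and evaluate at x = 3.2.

Lagrange interpolation formula:
P(x) = Σ yᵢ × Lᵢ(x)
where Lᵢ(x) = Π_{j≠i} (x - xⱼ)/(xᵢ - xⱼ)

L_0(3.2) = (3.2 - 4)/(1 - 4) = 0.266667
L_1(3.2) = (3.2 - 1)/(4 - 1) = 0.733333

P(3.2) = (-10)×L_0(3.2) + 9×L_1(3.2)
P(3.2) = 3.933333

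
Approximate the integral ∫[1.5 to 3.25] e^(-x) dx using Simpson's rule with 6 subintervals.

f(x) = e^(-x)
a = 1.5, b = 3.25, n = 6
h = (b - a)/n = 0.291667

Simpson's rule: (h/3)[f(x₀) + 4f(x₁) + 2f(x₂) + ... + f(xₙ)]

x_0 = 1.5000, f(x_0) = 0.223130, coefficient = 1
x_1 = 1.7917, f(x_1) = 0.166682, coefficient = 4
x_2 = 2.0833, f(x_2) = 0.124514, coefficient = 2
x_3 = 2.3750, f(x_3) = 0.093014, coefficient = 4
x_4 = 2.6667, f(x_4) = 0.069483, coefficient = 2
x_5 = 2.9583, f(x_5) = 0.051905, coefficient = 4
x_6 = 3.2500, f(x_6) = 0.038774, coefficient = 1

I ≈ (0.291667/3) × 1.896308 = 0.184363
Exact value: 0.184356
Error: 0.000007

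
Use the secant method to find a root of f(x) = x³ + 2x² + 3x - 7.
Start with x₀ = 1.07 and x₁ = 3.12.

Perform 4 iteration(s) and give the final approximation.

f(x) = x³ + 2x² + 3x - 7
x₀ = 1.07, x₁ = 3.12

Secant formula: x_{n+1} = x_n - f(x_n)(x_n - x_{n-1})/(f(x_n) - f(x_{n-1}))

Iteration 1:
  f(1.070000) = -0.275157
  f(3.120000) = 52.200128
  x_2 = 3.120000 - 52.200128×(3.120000 - 1.070000)/(52.200128 - (-0.275157))
       = 1.080749
Iteration 2:
  f(3.120000) = 52.200128
  f(1.080749) = -0.159378
  x_3 = 1.080749 - (-0.159378)×(1.080749 - 3.120000)/(-0.159378 - 52.200128)
       = 1.086957
Iteration 3:
  f(1.080749) = -0.159378
  f(1.086957) = -0.091969
  x_4 = 1.086957 - (-0.091969)×(1.086957 - 1.080749)/(-0.091969 - (-0.159378))
       = 1.095426
Iteration 4:
  f(1.086957) = -0.091969
  f(1.095426) = 0.000654
  x_5 = 1.095426 - 0.000654×(1.095426 - 1.086957)/(0.000654 - (-0.091969))
       = 1.095366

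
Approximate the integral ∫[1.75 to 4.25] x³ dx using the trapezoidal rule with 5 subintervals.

f(x) = x³
a = 1.75, b = 4.25, n = 5
h = (b - a)/n = 0.500000

Trapezoidal rule: (h/2)[f(x₀) + 2f(x₁) + 2f(x₂) + ... + f(xₙ)]

x_0 = 1.7500, f(x_0) = 5.359375, coefficient = 1
x_1 = 2.2500, f(x_1) = 11.390625, coefficient = 2
x_2 = 2.7500, f(x_2) = 20.796875, coefficient = 2
x_3 = 3.2500, f(x_3) = 34.328125, coefficient = 2
x_4 = 3.7500, f(x_4) = 52.734375, coefficient = 2
x_5 = 4.2500, f(x_5) = 76.765625, coefficient = 1

I ≈ (0.500000/2) × 320.625000 = 80.156250
Exact value: 79.218750
Error: 0.937500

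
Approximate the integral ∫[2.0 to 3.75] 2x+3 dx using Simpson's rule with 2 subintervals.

f(x) = 2x+3
a = 2.0, b = 3.75, n = 2
h = (b - a)/n = 0.875000

Simpson's rule: (h/3)[f(x₀) + 4f(x₁) + 2f(x₂) + ... + f(xₙ)]

x_0 = 2.0000, f(x_0) = 7.000000, coefficient = 1
x_1 = 2.8750, f(x_1) = 8.750000, coefficient = 4
x_2 = 3.7500, f(x_2) = 10.500000, coefficient = 1

I ≈ (0.875000/3) × 52.500000 = 15.312500
Exact value: 15.312500
Error: 0.000000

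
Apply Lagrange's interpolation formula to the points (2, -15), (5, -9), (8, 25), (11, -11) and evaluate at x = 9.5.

Lagrange interpolation formula:
P(x) = Σ yᵢ × Lᵢ(x)
where Lᵢ(x) = Π_{j≠i} (x - xⱼ)/(xᵢ - xⱼ)

L_0(9.5) = (9.5 - 5)/(2 - 5) × (9.5 - 8)/(2 - 8) × (9.5 - 11)/(2 - 11) = 0.062500
L_1(9.5) = (9.5 - 2)/(5 - 2) × (9.5 - 8)/(5 - 8) × (9.5 - 11)/(5 - 11) = -0.312500
L_2(9.5) = (9.5 - 2)/(8 - 2) × (9.5 - 5)/(8 - 5) × (9.5 - 11)/(8 - 11) = 0.937500
L_3(9.5) = (9.5 - 2)/(11 - 2) × (9.5 - 5)/(11 - 5) × (9.5 - 8)/(11 - 8) = 0.312500

P(9.5) = (-15)×L_0(9.5) + (-9)×L_1(9.5) + 25×L_2(9.5) + (-11)×L_3(9.5)
P(9.5) = 21.875000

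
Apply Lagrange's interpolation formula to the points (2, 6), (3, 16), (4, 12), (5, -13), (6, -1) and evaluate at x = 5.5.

Lagrange interpolation formula:
P(x) = Σ yᵢ × Lᵢ(x)
where Lᵢ(x) = Π_{j≠i} (x - xⱼ)/(xᵢ - xⱼ)

L_0(5.5) = (5.5 - 3)/(2 - 3) × (5.5 - 4)/(2 - 4) × (5.5 - 5)/(2 - 5) × (5.5 - 6)/(2 - 6) = -0.039062
L_1(5.5) = (5.5 - 2)/(3 - 2) × (5.5 - 4)/(3 - 4) × (5.5 - 5)/(3 - 5) × (5.5 - 6)/(3 - 6) = 0.218750
L_2(5.5) = (5.5 - 2)/(4 - 2) × (5.5 - 3)/(4 - 3) × (5.5 - 5)/(4 - 5) × (5.5 - 6)/(4 - 6) = -0.546875
L_3(5.5) = (5.5 - 2)/(5 - 2) × (5.5 - 3)/(5 - 3) × (5.5 - 4)/(5 - 4) × (5.5 - 6)/(5 - 6) = 1.093750
L_4(5.5) = (5.5 - 2)/(6 - 2) × (5.5 - 3)/(6 - 3) × (5.5 - 4)/(6 - 4) × (5.5 - 5)/(6 - 5) = 0.273438

P(5.5) = 6×L_0(5.5) + 16×L_1(5.5) + 12×L_2(5.5) + (-13)×L_3(5.5) + (-1)×L_4(5.5)
P(5.5) = -17.789062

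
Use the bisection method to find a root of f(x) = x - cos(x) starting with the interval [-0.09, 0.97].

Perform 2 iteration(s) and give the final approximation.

f(x) = x - cos(x)
Initial interval: [-0.09, 0.97]

Iteration 1:
  c_1 = (-0.090000 + 0.970000)/2 = 0.440000
  f(c_1) = f(0.440000) = -0.464752
  f(a) × f(c) ≥ 0, new interval: [0.440000, 0.970000]
Iteration 2:
  c_2 = (0.440000 + 0.970000)/2 = 0.705000
  f(c_2) = f(0.705000) = -0.056612
  f(a) × f(c) ≥ 0, new interval: [0.705000, 0.970000]

After 2 iteration(s), the approximation is c_2 = 0.705000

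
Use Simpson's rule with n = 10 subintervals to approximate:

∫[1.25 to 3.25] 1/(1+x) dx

f(x) = 1/(1+x)
a = 1.25, b = 3.25, n = 10
h = (b - a)/n = 0.200000

Simpson's rule: (h/3)[f(x₀) + 4f(x₁) + 2f(x₂) + ... + f(xₙ)]

x_0 = 1.2500, f(x_0) = 0.444444, coefficient = 1
x_1 = 1.4500, f(x_1) = 0.408163, coefficient = 4
x_2 = 1.6500, f(x_2) = 0.377358, coefficient = 2
x_3 = 1.8500, f(x_3) = 0.350877, coefficient = 4
x_4 = 2.0500, f(x_4) = 0.327869, coefficient = 2
x_5 = 2.2500, f(x_5) = 0.307692, coefficient = 4
x_6 = 2.4500, f(x_6) = 0.289855, coefficient = 2
x_7 = 2.6500, f(x_7) = 0.273973, coefficient = 4
x_8 = 2.8500, f(x_8) = 0.259740, coefficient = 2
x_9 = 3.0500, f(x_9) = 0.246914, coefficient = 4
x_10 = 3.2500, f(x_10) = 0.235294, coefficient = 1

I ≈ (0.200000/3) × 9.539860 = 0.635991
Exact value: 0.635989
Error: 0.000002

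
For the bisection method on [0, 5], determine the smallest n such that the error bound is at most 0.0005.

We need (b-a)/2^n ≤ 0.0005
(5 - 0)/2^n ≤ 0.0005
5/2^n ≤ 0.0005
2^n ≥ 10000
n ≥ log₂(10000) = 13.29
n ≥ 14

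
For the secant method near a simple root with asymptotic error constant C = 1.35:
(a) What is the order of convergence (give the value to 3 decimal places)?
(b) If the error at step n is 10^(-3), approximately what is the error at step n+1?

(a) Secant method has superlinear convergence with order φ = (1+√5)/2 ≈ 1.618.
    This means |e_{n+1}| ≈ C|e_n|^1.618.

(b) With |e_n| = 10^(-3) and C = 1.35:
    |e_{n+1}| ≈ 1.35 × (10^(-3))^1.618 = 1.35 × 10^(-4.85)

(a) ≈ 1.618 (golden ratio); (b) |e_{n+1}| ≈ 1.889e-05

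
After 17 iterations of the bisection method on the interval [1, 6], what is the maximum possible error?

Bisection error bound: |error| ≤ (b-a)/2^n
|error| ≤ (6 - 1)/2^17 = 5/2^17
|error| ≤ 0.0000381470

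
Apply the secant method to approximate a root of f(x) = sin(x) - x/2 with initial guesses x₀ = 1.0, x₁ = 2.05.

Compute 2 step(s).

f(x) = sin(x) - x/2
x₀ = 1.0, x₁ = 2.05

Secant formula: x_{n+1} = x_n - f(x_n)(x_n - x_{n-1})/(f(x_n) - f(x_{n-1}))

Iteration 1:
  f(1.000000) = 0.341471
  f(2.050000) = -0.137638
  x_2 = 2.050000 - (-0.137638)×(2.050000 - 1.000000)/(-0.137638 - 0.341471)
       = 1.748358
Iteration 2:
  f(2.050000) = -0.137638
  f(1.748358) = 0.110099
  x_3 = 1.748358 - 0.110099×(1.748358 - 2.050000)/(0.110099 - (-0.137638))
       = 1.882413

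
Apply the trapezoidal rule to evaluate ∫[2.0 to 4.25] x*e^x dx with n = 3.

f(x) = x*e^x
a = 2.0, b = 4.25, n = 3
h = (b - a)/n = 0.750000

Trapezoidal rule: (h/2)[f(x₀) + 2f(x₁) + 2f(x₂) + ... + f(xₙ)]

x_0 = 2.0000, f(x_0) = 14.778112, coefficient = 1
x_1 = 2.7500, f(x_1) = 43.017238, coefficient = 2
x_2 = 3.5000, f(x_2) = 115.904082, coefficient = 2
x_3 = 4.2500, f(x_3) = 297.948002, coefficient = 1

I ≈ (0.750000/2) × 630.568754 = 236.463283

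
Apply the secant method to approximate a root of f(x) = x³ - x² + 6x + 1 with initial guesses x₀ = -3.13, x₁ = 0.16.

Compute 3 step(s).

f(x) = x³ - x² + 6x + 1
x₀ = -3.13, x₁ = 0.16

Secant formula: x_{n+1} = x_n - f(x_n)(x_n - x_{n-1})/(f(x_n) - f(x_{n-1}))

Iteration 1:
  f(-3.130000) = -58.241197
  f(0.160000) = 1.938496
  x_2 = 0.160000 - 1.938496×(0.160000 - (-3.130000))/(1.938496 - (-58.241197))
       = 0.054023
Iteration 2:
  f(0.160000) = 1.938496
  f(0.054023) = 1.321378
  x_3 = 0.054023 - 1.321378×(0.054023 - 0.160000)/(1.321378 - 1.938496)
       = -0.172895
Iteration 3:
  f(0.054023) = 1.321378
  f(-0.172895) = -0.072433
  x_4 = -0.172895 - (-0.072433)×(-0.172895 - 0.054023)/(-0.072433 - 1.321378)
       = -0.161103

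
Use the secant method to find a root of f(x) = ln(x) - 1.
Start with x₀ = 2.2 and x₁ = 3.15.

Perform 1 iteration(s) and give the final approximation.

f(x) = ln(x) - 1
x₀ = 2.2, x₁ = 3.15

Secant formula: x_{n+1} = x_n - f(x_n)(x_n - x_{n-1})/(f(x_n) - f(x_{n-1}))

Iteration 1:
  f(2.200000) = -0.211543
  f(3.150000) = 0.147402
  x_2 = 3.150000 - 0.147402×(3.150000 - 2.200000)/(0.147402 - (-0.211543))
       = 2.759878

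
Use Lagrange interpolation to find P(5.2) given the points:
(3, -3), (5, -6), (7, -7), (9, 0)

Lagrange interpolation formula:
P(x) = Σ yᵢ × Lᵢ(x)
where Lᵢ(x) = Π_{j≠i} (x - xⱼ)/(xᵢ - xⱼ)

L_0(5.2) = (5.2 - 5)/(3 - 5) × (5.2 - 7)/(3 - 7) × (5.2 - 9)/(3 - 9) = -0.028500
L_1(5.2) = (5.2 - 3)/(5 - 3) × (5.2 - 7)/(5 - 7) × (5.2 - 9)/(5 - 9) = 0.940500
L_2(5.2) = (5.2 - 3)/(7 - 3) × (5.2 - 5)/(7 - 5) × (5.2 - 9)/(7 - 9) = 0.104500
L_3(5.2) = (5.2 - 3)/(9 - 3) × (5.2 - 5)/(9 - 5) × (5.2 - 7)/(9 - 7) = -0.016500

P(5.2) = (-3)×L_0(5.2) + (-6)×L_1(5.2) + (-7)×L_2(5.2) + 0×L_3(5.2)
P(5.2) = -6.289000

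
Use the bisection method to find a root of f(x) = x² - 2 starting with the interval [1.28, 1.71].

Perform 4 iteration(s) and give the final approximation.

f(x) = x² - 2
Initial interval: [1.28, 1.71]

Iteration 1:
  c_1 = (1.280000 + 1.710000)/2 = 1.495000
  f(c_1) = f(1.495000) = 0.235025
  f(a) × f(c) < 0, new interval: [1.280000, 1.495000]
Iteration 2:
  c_2 = (1.280000 + 1.495000)/2 = 1.387500
  f(c_2) = f(1.387500) = -0.074844
  f(a) × f(c) ≥ 0, new interval: [1.387500, 1.495000]
Iteration 3:
  c_3 = (1.387500 + 1.495000)/2 = 1.441250
  f(c_3) = f(1.441250) = 0.077202
  f(a) × f(c) < 0, new interval: [1.387500, 1.441250]
Iteration 4:
  c_4 = (1.387500 + 1.441250)/2 = 1.414375
  f(c_4) = f(1.414375) = 0.000457
  f(a) × f(c) < 0, new interval: [1.387500, 1.414375]

After 4 iteration(s), the approximation is c_4 = 1.414375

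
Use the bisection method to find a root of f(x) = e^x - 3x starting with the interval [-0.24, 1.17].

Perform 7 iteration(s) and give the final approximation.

f(x) = e^x - 3x
Initial interval: [-0.24, 1.17]

Iteration 1:
  c_1 = (-0.240000 + 1.170000)/2 = 0.465000
  f(c_1) = f(0.465000) = 0.197014
  f(a) × f(c) ≥ 0, new interval: [0.465000, 1.170000]
Iteration 2:
  c_2 = (0.465000 + 1.170000)/2 = 0.817500
  f(c_2) = f(0.817500) = -0.187669
  f(a) × f(c) < 0, new interval: [0.465000, 0.817500]
Iteration 3:
  c_3 = (0.465000 + 0.817500)/2 = 0.641250
  f(c_3) = f(0.641250) = -0.024897
  f(a) × f(c) < 0, new interval: [0.465000, 0.641250]
Iteration 4:
  c_4 = (0.465000 + 0.641250)/2 = 0.553125
  f(c_4) = f(0.553125) = 0.079303
  f(a) × f(c) ≥ 0, new interval: [0.553125, 0.641250]
Iteration 5:
  c_5 = (0.553125 + 0.641250)/2 = 0.597187
  f(c_5) = f(0.597187) = 0.025439
  f(a) × f(c) ≥ 0, new interval: [0.597187, 0.641250]
Iteration 6:
  c_6 = (0.597187 + 0.641250)/2 = 0.619219
  f(c_6) = f(0.619219) = -0.000180
  f(a) × f(c) < 0, new interval: [0.597187, 0.619219]
Iteration 7:
  c_7 = (0.597187 + 0.619219)/2 = 0.608203
  f(c_7) = f(0.608203) = 0.012518
  f(a) × f(c) ≥ 0, new interval: [0.608203, 0.619219]

After 7 iteration(s), the approximation is c_7 = 0.608203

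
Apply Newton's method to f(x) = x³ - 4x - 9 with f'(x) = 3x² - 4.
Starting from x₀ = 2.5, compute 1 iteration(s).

f(x) = x³ - 4x - 9
f'(x) = 3x² - 4
x₀ = 2.5

Newton-Raphson formula: x_{n+1} = x_n - f(x_n)/f'(x_n)

Iteration 1:
  f(2.500000) = -3.375000
  f'(2.500000) = 14.750000
  x_1 = 2.500000 - (-3.375000)/14.750000 = 2.728814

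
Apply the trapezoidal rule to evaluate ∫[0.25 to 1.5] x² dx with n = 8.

f(x) = x²
a = 0.25, b = 1.5, n = 8
h = (b - a)/n = 0.156250

Trapezoidal rule: (h/2)[f(x₀) + 2f(x₁) + 2f(x₂) + ... + f(xₙ)]

x_0 = 0.2500, f(x_0) = 0.062500, coefficient = 1
x_1 = 0.4062, f(x_1) = 0.165039, coefficient = 2
x_2 = 0.5625, f(x_2) = 0.316406, coefficient = 2
x_3 = 0.7188, f(x_3) = 0.516602, coefficient = 2
x_4 = 0.8750, f(x_4) = 0.765625, coefficient = 2
x_5 = 1.0312, f(x_5) = 1.063477, coefficient = 2
x_6 = 1.1875, f(x_6) = 1.410156, coefficient = 2
x_7 = 1.3438, f(x_7) = 1.805664, coefficient = 2
x_8 = 1.5000, f(x_8) = 2.250000, coefficient = 1

I ≈ (0.156250/2) × 14.398438 = 1.124878
Exact value: 1.119792
Error: 0.005086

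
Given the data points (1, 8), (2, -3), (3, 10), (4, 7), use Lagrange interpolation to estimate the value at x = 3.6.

Lagrange interpolation formula:
P(x) = Σ yᵢ × Lᵢ(x)
where Lᵢ(x) = Π_{j≠i} (x - xⱼ)/(xᵢ - xⱼ)

L_0(3.6) = (3.6 - 2)/(1 - 2) × (3.6 - 3)/(1 - 3) × (3.6 - 4)/(1 - 4) = 0.064000
L_1(3.6) = (3.6 - 1)/(2 - 1) × (3.6 - 3)/(2 - 3) × (3.6 - 4)/(2 - 4) = -0.312000
L_2(3.6) = (3.6 - 1)/(3 - 1) × (3.6 - 2)/(3 - 2) × (3.6 - 4)/(3 - 4) = 0.832000
L_3(3.6) = (3.6 - 1)/(4 - 1) × (3.6 - 2)/(4 - 2) × (3.6 - 3)/(4 - 3) = 0.416000

P(3.6) = 8×L_0(3.6) + (-3)×L_1(3.6) + 10×L_2(3.6) + 7×L_3(3.6)
P(3.6) = 12.680000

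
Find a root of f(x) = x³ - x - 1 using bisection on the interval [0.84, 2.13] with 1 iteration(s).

f(x) = x³ - x - 1
Initial interval: [0.84, 2.13]

Iteration 1:
  c_1 = (0.840000 + 2.130000)/2 = 1.485000
  f(c_1) = f(1.485000) = 0.789759
  f(a) × f(c) < 0, new interval: [0.840000, 1.485000]

After 1 iteration(s), the approximation is c_1 = 1.485000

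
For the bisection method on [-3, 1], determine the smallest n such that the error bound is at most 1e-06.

We need (b-a)/2^n ≤ 1e-06
(1 - (-3))/2^n ≤ 1e-06
4/2^n ≤ 1e-06
2^n ≥ 4000000
n ≥ log₂(4000000) = 21.93
n ≥ 22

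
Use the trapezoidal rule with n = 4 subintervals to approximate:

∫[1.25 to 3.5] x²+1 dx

f(x) = x²+1
a = 1.25, b = 3.5, n = 4
h = (b - a)/n = 0.562500

Trapezoidal rule: (h/2)[f(x₀) + 2f(x₁) + 2f(x₂) + ... + f(xₙ)]

x_0 = 1.2500, f(x_0) = 2.562500, coefficient = 1
x_1 = 1.8125, f(x_1) = 4.285156, coefficient = 2
x_2 = 2.3750, f(x_2) = 6.640625, coefficient = 2
x_3 = 2.9375, f(x_3) = 9.628906, coefficient = 2
x_4 = 3.5000, f(x_4) = 13.250000, coefficient = 1

I ≈ (0.562500/2) × 56.921875 = 16.009277
Exact value: 15.890625
Error: 0.118652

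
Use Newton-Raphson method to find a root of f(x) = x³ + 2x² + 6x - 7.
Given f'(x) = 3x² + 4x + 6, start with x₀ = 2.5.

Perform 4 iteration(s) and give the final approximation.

f(x) = x³ + 2x² + 6x - 7
f'(x) = 3x² + 4x + 6
x₀ = 2.5

Newton-Raphson formula: x_{n+1} = x_n - f(x_n)/f'(x_n)

Iteration 1:
  f(2.500000) = 36.125000
  f'(2.500000) = 34.750000
  x_1 = 2.500000 - 36.125000/34.750000 = 1.460432
Iteration 2:
  f(1.460432) = 9.143208
  f'(1.460432) = 18.240308
  x_2 = 1.460432 - 9.143208/18.240308 = 0.959168
Iteration 3:
  f(0.959168) = 1.477449
  f'(0.959168) = 12.596679
  x_3 = 0.959168 - 1.477449/12.596679 = 0.841879
Iteration 4:
  f(0.841879) = 0.065485
  f'(0.841879) = 11.493797
  x_4 = 0.841879 - 0.065485/11.493797 = 0.836182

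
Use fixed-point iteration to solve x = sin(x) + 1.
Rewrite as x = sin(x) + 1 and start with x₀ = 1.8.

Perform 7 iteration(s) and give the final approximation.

Equation: x = sin(x) + 1
Fixed-point form: x = sin(x) + 1
x₀ = 1.8

x_1 = g(1.800000) = 1.973848
x_2 = g(1.973848) = 1.919868
x_3 = g(1.919868) = 1.939690
x_4 = g(1.939690) = 1.932727
x_5 = g(1.932727) = 1.935215
x_6 = g(1.935215) = 1.934331
x_7 = g(1.934331) = 1.934646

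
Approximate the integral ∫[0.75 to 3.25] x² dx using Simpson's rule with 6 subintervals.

f(x) = x²
a = 0.75, b = 3.25, n = 6
h = (b - a)/n = 0.416667

Simpson's rule: (h/3)[f(x₀) + 4f(x₁) + 2f(x₂) + ... + f(xₙ)]

x_0 = 0.7500, f(x_0) = 0.562500, coefficient = 1
x_1 = 1.1667, f(x_1) = 1.361111, coefficient = 4
x_2 = 1.5833, f(x_2) = 2.506944, coefficient = 2
x_3 = 2.0000, f(x_3) = 4.000000, coefficient = 4
x_4 = 2.4167, f(x_4) = 5.840278, coefficient = 2
x_5 = 2.8333, f(x_5) = 8.027778, coefficient = 4
x_6 = 3.2500, f(x_6) = 10.562500, coefficient = 1

I ≈ (0.416667/3) × 81.375000 = 11.302083
Exact value: 11.302083
Error: 0.000000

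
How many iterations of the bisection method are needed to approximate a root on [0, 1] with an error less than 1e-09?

We need (b-a)/2^n ≤ 1e-09
(1 - 0)/2^n ≤ 1e-09
1/2^n ≤ 1e-09
2^n ≥ 1000000000
n ≥ log₂(1000000000) = 29.90
n ≥ 30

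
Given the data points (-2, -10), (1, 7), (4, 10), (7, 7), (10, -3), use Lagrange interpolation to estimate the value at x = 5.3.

Lagrange interpolation formula:
P(x) = Σ yᵢ × Lᵢ(x)
where Lᵢ(x) = Π_{j≠i} (x - xⱼ)/(xᵢ - xⱼ)

L_0(5.3) = (5.3 - 1)/(-2 - 1) × (5.3 - 4)/(-2 - 4) × (5.3 - 7)/(-2 - 7) × (5.3 - 10)/(-2 - 10) = 0.022975
L_1(5.3) = (5.3 - (-2))/(1 - (-2)) × (5.3 - 4)/(1 - 4) × (5.3 - 7)/(1 - 7) × (5.3 - 10)/(1 - 10) = -0.156019
L_2(5.3) = (5.3 - (-2))/(4 - (-2)) × (5.3 - 1)/(4 - 1) × (5.3 - 7)/(4 - 7) × (5.3 - 10)/(4 - 10) = 0.774093
L_3(5.3) = (5.3 - (-2))/(7 - (-2)) × (5.3 - 1)/(7 - 1) × (5.3 - 4)/(7 - 4) × (5.3 - 10)/(7 - 10) = 0.394636
L_4(5.3) = (5.3 - (-2))/(10 - (-2)) × (5.3 - 1)/(10 - 1) × (5.3 - 4)/(10 - 4) × (5.3 - 7)/(10 - 7) = -0.035685

P(5.3) = (-10)×L_0(5.3) + 7×L_1(5.3) + 10×L_2(5.3) + 7×L_3(5.3) + (-3)×L_4(5.3)
P(5.3) = 9.288549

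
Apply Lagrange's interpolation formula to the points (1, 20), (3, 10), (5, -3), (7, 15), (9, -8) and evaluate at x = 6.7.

Lagrange interpolation formula:
P(x) = Σ yᵢ × Lᵢ(x)
where Lᵢ(x) = Π_{j≠i} (x - xⱼ)/(xᵢ - xⱼ)

L_0(6.7) = (6.7 - 3)/(1 - 3) × (6.7 - 5)/(1 - 5) × (6.7 - 7)/(1 - 7) × (6.7 - 9)/(1 - 9) = 0.011302
L_1(6.7) = (6.7 - 1)/(3 - 1) × (6.7 - 5)/(3 - 5) × (6.7 - 7)/(3 - 7) × (6.7 - 9)/(3 - 9) = -0.069647
L_2(6.7) = (6.7 - 1)/(5 - 1) × (6.7 - 3)/(5 - 3) × (6.7 - 7)/(5 - 7) × (6.7 - 9)/(5 - 9) = 0.227377
L_3(6.7) = (6.7 - 1)/(7 - 1) × (6.7 - 3)/(7 - 3) × (6.7 - 5)/(7 - 5) × (6.7 - 9)/(7 - 9) = 0.858978
L_4(6.7) = (6.7 - 1)/(9 - 1) × (6.7 - 3)/(9 - 3) × (6.7 - 5)/(9 - 5) × (6.7 - 7)/(9 - 7) = -0.028010

P(6.7) = 20×L_0(6.7) + 10×L_1(6.7) + (-3)×L_2(6.7) + 15×L_3(6.7) + (-8)×L_4(6.7)
P(6.7) = 11.956202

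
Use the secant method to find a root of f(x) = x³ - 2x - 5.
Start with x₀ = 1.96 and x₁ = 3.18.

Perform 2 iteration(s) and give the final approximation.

f(x) = x³ - 2x - 5
x₀ = 1.96, x₁ = 3.18

Secant formula: x_{n+1} = x_n - f(x_n)(x_n - x_{n-1})/(f(x_n) - f(x_{n-1}))

Iteration 1:
  f(1.960000) = -1.390464
  f(3.180000) = 20.797432
  x_2 = 3.180000 - 20.797432×(3.180000 - 1.960000)/(20.797432 - (-1.390464))
       = 2.036455
Iteration 2:
  f(3.180000) = 20.797432
  f(2.036455) = -0.627432
  x_3 = 2.036455 - (-0.627432)×(2.036455 - 3.180000)/(-0.627432 - 20.797432)
       = 2.069944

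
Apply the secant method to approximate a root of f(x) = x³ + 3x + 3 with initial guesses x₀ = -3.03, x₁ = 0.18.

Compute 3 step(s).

f(x) = x³ + 3x + 3
x₀ = -3.03, x₁ = 0.18

Secant formula: x_{n+1} = x_n - f(x_n)(x_n - x_{n-1})/(f(x_n) - f(x_{n-1}))

Iteration 1:
  f(-3.030000) = -33.908127
  f(0.180000) = 3.545832
  x_2 = 0.180000 - 3.545832×(0.180000 - (-3.030000))/(3.545832 - (-33.908127))
       = -0.123896
Iteration 2:
  f(0.180000) = 3.545832
  f(-0.123896) = 2.626409
  x_3 = -0.123896 - 2.626409×(-0.123896 - 0.180000)/(2.626409 - 3.545832)
       = -0.992002
Iteration 3:
  f(-0.123896) = 2.626409
  f(-0.992002) = -0.952203
  x_4 = -0.992002 - (-0.952203)×(-0.992002 - (-0.123896))/(-0.952203 - 2.626409)
       = -0.761015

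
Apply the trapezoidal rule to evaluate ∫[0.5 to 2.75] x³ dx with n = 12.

f(x) = x³
a = 0.5, b = 2.75, n = 12
h = (b - a)/n = 0.187500

Trapezoidal rule: (h/2)[f(x₀) + 2f(x₁) + 2f(x₂) + ... + f(xₙ)]

x_0 = 0.5000, f(x_0) = 0.125000, coefficient = 1
x_1 = 0.6875, f(x_1) = 0.324951, coefficient = 2
x_2 = 0.8750, f(x_2) = 0.669922, coefficient = 2
x_3 = 1.0625, f(x_3) = 1.199463, coefficient = 2
x_4 = 1.2500, f(x_4) = 1.953125, coefficient = 2
x_5 = 1.4375, f(x_5) = 2.970459, coefficient = 2
x_6 = 1.6250, f(x_6) = 4.291016, coefficient = 2
x_7 = 1.8125, f(x_7) = 5.954346, coefficient = 2
x_8 = 2.0000, f(x_8) = 8.000000, coefficient = 2
x_9 = 2.1875, f(x_9) = 10.467529, coefficient = 2
x_10 = 2.3750, f(x_10) = 13.396484, coefficient = 2
x_11 = 2.5625, f(x_11) = 16.826416, coefficient = 2
x_12 = 2.7500, f(x_12) = 20.796875, coefficient = 1

I ≈ (0.187500/2) × 153.029297 = 14.346497
Exact value: 14.282227
Error: 0.064270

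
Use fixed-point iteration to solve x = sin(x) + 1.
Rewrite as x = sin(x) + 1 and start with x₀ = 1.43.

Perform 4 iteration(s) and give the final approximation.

Equation: x = sin(x) + 1
Fixed-point form: x = sin(x) + 1
x₀ = 1.43

x_1 = g(1.430000) = 1.990105
x_2 = g(1.990105) = 1.913371
x_3 = g(1.913371) = 1.941893
x_4 = g(1.941893) = 1.931930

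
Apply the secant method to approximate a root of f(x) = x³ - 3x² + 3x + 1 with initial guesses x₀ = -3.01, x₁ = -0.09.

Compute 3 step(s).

f(x) = x³ - 3x² + 3x + 1
x₀ = -3.01, x₁ = -0.09

Secant formula: x_{n+1} = x_n - f(x_n)(x_n - x_{n-1})/(f(x_n) - f(x_{n-1}))

Iteration 1:
  f(-3.010000) = -62.481201
  f(-0.090000) = 0.704971
  x_2 = -0.090000 - 0.704971×(-0.090000 - (-3.010000))/(0.704971 - (-62.481201))
       = -0.122579
Iteration 2:
  f(-0.090000) = 0.704971
  f(-0.122579) = 0.585346
  x_3 = -0.122579 - 0.585346×(-0.122579 - (-0.090000))/(0.585346 - 0.704971)
       = -0.281991
Iteration 3:
  f(-0.122579) = 0.585346
  f(-0.281991) = -0.106954
  x_4 = -0.281991 - (-0.106954)×(-0.281991 - (-0.122579))/(-0.106954 - 0.585346)
       = -0.257363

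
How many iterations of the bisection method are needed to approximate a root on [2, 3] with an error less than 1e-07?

We need (b-a)/2^n ≤ 1e-07
(3 - 2)/2^n ≤ 1e-07
1/2^n ≤ 1e-07
2^n ≥ 10000000
n ≥ log₂(10000000) = 23.25
n ≥ 24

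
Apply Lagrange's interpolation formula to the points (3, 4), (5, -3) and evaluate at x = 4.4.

Lagrange interpolation formula:
P(x) = Σ yᵢ × Lᵢ(x)
where Lᵢ(x) = Π_{j≠i} (x - xⱼ)/(xᵢ - xⱼ)

L_0(4.4) = (4.4 - 5)/(3 - 5) = 0.300000
L_1(4.4) = (4.4 - 3)/(5 - 3) = 0.700000

P(4.4) = 4×L_0(4.4) + (-3)×L_1(4.4)
P(4.4) = -0.900000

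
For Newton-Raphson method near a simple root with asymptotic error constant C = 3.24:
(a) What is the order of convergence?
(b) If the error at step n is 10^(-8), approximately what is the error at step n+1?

(a) Newton-Raphson has quadratic (order 2) convergence near simple roots.
    This means |e_{n+1}| ≈ C|e_n|².

(b) With |e_n| = 10^(-8) and C = 3.24:
    |e_{n+1}| ≈ 3.24 × (10^(-8))² = 3.24 × 10^(-16)

(a) 2 (quadratic); (b) |e_{n+1}| ≈ 3.240e-16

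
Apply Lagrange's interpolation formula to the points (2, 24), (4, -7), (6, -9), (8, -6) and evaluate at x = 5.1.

Lagrange interpolation formula:
P(x) = Σ yᵢ × Lᵢ(x)
where Lᵢ(x) = Π_{j≠i} (x - xⱼ)/(xᵢ - xⱼ)

L_0(5.1) = (5.1 - 4)/(2 - 4) × (5.1 - 6)/(2 - 6) × (5.1 - 8)/(2 - 8) = -0.059813
L_1(5.1) = (5.1 - 2)/(4 - 2) × (5.1 - 6)/(4 - 6) × (5.1 - 8)/(4 - 8) = 0.505688
L_2(5.1) = (5.1 - 2)/(6 - 2) × (5.1 - 4)/(6 - 4) × (5.1 - 8)/(6 - 8) = 0.618062
L_3(5.1) = (5.1 - 2)/(8 - 2) × (5.1 - 4)/(8 - 4) × (5.1 - 6)/(8 - 6) = -0.063938

P(5.1) = 24×L_0(5.1) + (-7)×L_1(5.1) + (-9)×L_2(5.1) + (-6)×L_3(5.1)
P(5.1) = -10.154250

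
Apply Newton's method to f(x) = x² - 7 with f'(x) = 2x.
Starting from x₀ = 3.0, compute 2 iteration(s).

f(x) = x² - 7
f'(x) = 2x
x₀ = 3.0

Newton-Raphson formula: x_{n+1} = x_n - f(x_n)/f'(x_n)

Iteration 1:
  f(3.000000) = 2.000000
  f'(3.000000) = 6.000000
  x_1 = 3.000000 - 2.000000/6.000000 = 2.666667
Iteration 2:
  f(2.666667) = 0.111111
  f'(2.666667) = 5.333333
  x_2 = 2.666667 - 0.111111/5.333333 = 2.645833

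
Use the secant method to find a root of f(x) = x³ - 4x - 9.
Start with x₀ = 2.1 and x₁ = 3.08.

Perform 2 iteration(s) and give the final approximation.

f(x) = x³ - 4x - 9
x₀ = 2.1, x₁ = 3.08

Secant formula: x_{n+1} = x_n - f(x_n)(x_n - x_{n-1})/(f(x_n) - f(x_{n-1}))

Iteration 1:
  f(2.100000) = -8.139000
  f(3.080000) = 7.898112
  x_2 = 3.080000 - 7.898112×(3.080000 - 2.100000)/(7.898112 - (-8.139000))
       = 2.597360
Iteration 2:
  f(3.080000) = 7.898112
  f(2.597360) = -1.866923
  x_3 = 2.597360 - (-1.866923)×(2.597360 - 3.080000)/(-1.866923 - 7.898112)
       = 2.689633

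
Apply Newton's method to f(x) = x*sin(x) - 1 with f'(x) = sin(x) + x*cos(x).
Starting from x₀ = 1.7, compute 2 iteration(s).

f(x) = x*sin(x) - 1
f'(x) = sin(x) + x*cos(x)
x₀ = 1.7

Newton-Raphson formula: x_{n+1} = x_n - f(x_n)/f'(x_n)

Iteration 1:
  f(1.700000) = 0.685830
  f'(1.700000) = 0.772629
  x_1 = 1.700000 - 0.685830/0.772629 = 0.812342
Iteration 2:
  f(0.812342) = -0.410320
  f'(0.812342) = 1.284629
  x_2 = 0.812342 - (-0.410320)/1.284629 = 1.131750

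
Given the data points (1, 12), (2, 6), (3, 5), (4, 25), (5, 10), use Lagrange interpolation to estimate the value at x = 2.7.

Lagrange interpolation formula:
P(x) = Σ yᵢ × Lᵢ(x)
where Lᵢ(x) = Π_{j≠i} (x - xⱼ)/(xᵢ - xⱼ)

L_0(2.7) = (2.7 - 2)/(1 - 2) × (2.7 - 3)/(1 - 3) × (2.7 - 4)/(1 - 4) × (2.7 - 5)/(1 - 5) = -0.026162
L_1(2.7) = (2.7 - 1)/(2 - 1) × (2.7 - 3)/(2 - 3) × (2.7 - 4)/(2 - 4) × (2.7 - 5)/(2 - 5) = 0.254150
L_2(2.7) = (2.7 - 1)/(3 - 1) × (2.7 - 2)/(3 - 2) × (2.7 - 4)/(3 - 4) × (2.7 - 5)/(3 - 5) = 0.889525
L_3(2.7) = (2.7 - 1)/(4 - 1) × (2.7 - 2)/(4 - 2) × (2.7 - 3)/(4 - 3) × (2.7 - 5)/(4 - 5) = -0.136850
L_4(2.7) = (2.7 - 1)/(5 - 1) × (2.7 - 2)/(5 - 2) × (2.7 - 3)/(5 - 3) × (2.7 - 4)/(5 - 4) = 0.019337

P(2.7) = 12×L_0(2.7) + 6×L_1(2.7) + 5×L_2(2.7) + 25×L_3(2.7) + 10×L_4(2.7)
P(2.7) = 2.430700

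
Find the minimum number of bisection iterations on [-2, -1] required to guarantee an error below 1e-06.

We need (b-a)/2^n ≤ 1e-06
(-1 - (-2))/2^n ≤ 1e-06
1/2^n ≤ 1e-06
2^n ≥ 1000000
n ≥ log₂(1000000) = 19.93
n ≥ 20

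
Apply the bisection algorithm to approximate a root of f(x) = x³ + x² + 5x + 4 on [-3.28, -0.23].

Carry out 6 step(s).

f(x) = x³ + x² + 5x + 4
Initial interval: [-3.28, -0.23]

Iteration 1:
  c_1 = (-3.280000 + (-0.230000))/2 = -1.755000
  f(c_1) = f(-1.755000) = -7.100419
  f(a) × f(c) ≥ 0, new interval: [-1.755000, -0.230000]
Iteration 2:
  c_2 = (-1.755000 + (-0.230000))/2 = -0.992500
  f(c_2) = f(-0.992500) = -0.955112
  f(a) × f(c) ≥ 0, new interval: [-0.992500, -0.230000]
Iteration 3:
  c_3 = (-0.992500 + (-0.230000))/2 = -0.611250
  f(c_3) = f(-0.611250) = 1.088997
  f(a) × f(c) < 0, new interval: [-0.992500, -0.611250]
Iteration 4:
  c_4 = (-0.992500 + (-0.611250))/2 = -0.801875
  f(c_4) = f(-0.801875) = 0.118020
  f(a) × f(c) < 0, new interval: [-0.992500, -0.801875]
Iteration 5:
  c_5 = (-0.992500 + (-0.801875))/2 = -0.897187
  f(c_5) = f(-0.897187) = -0.403179
  f(a) × f(c) ≥ 0, new interval: [-0.897187, -0.801875]
Iteration 6:
  c_6 = (-0.897187 + (-0.801875))/2 = -0.849531
  f(c_6) = f(-0.849531) = -0.139062
  f(a) × f(c) ≥ 0, new interval: [-0.849531, -0.801875]

After 6 iteration(s), the approximation is c_6 = -0.849531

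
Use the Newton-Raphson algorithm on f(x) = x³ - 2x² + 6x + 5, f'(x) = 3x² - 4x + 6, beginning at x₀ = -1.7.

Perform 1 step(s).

f(x) = x³ - 2x² + 6x + 5
f'(x) = 3x² - 4x + 6
x₀ = -1.7

Newton-Raphson formula: x_{n+1} = x_n - f(x_n)/f'(x_n)

Iteration 1:
  f(-1.700000) = -15.893000
  f'(-1.700000) = 21.470000
  x_1 = -1.700000 - (-15.893000)/21.470000 = -0.959758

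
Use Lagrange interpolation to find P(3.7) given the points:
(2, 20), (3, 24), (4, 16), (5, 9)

Lagrange interpolation formula:
P(x) = Σ yᵢ × Lᵢ(x)
where Lᵢ(x) = Π_{j≠i} (x - xⱼ)/(xᵢ - xⱼ)

L_0(3.7) = (3.7 - 3)/(2 - 3) × (3.7 - 4)/(2 - 4) × (3.7 - 5)/(2 - 5) = -0.045500
L_1(3.7) = (3.7 - 2)/(3 - 2) × (3.7 - 4)/(3 - 4) × (3.7 - 5)/(3 - 5) = 0.331500
L_2(3.7) = (3.7 - 2)/(4 - 2) × (3.7 - 3)/(4 - 3) × (3.7 - 5)/(4 - 5) = 0.773500
L_3(3.7) = (3.7 - 2)/(5 - 2) × (3.7 - 3)/(5 - 3) × (3.7 - 4)/(5 - 4) = -0.059500

P(3.7) = 20×L_0(3.7) + 24×L_1(3.7) + 16×L_2(3.7) + 9×L_3(3.7)
P(3.7) = 18.886500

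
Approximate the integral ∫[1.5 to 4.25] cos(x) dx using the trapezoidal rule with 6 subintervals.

f(x) = cos(x)
a = 1.5, b = 4.25, n = 6
h = (b - a)/n = 0.458333

Trapezoidal rule: (h/2)[f(x₀) + 2f(x₁) + 2f(x₂) + ... + f(xₙ)]

x_0 = 1.5000, f(x_0) = 0.070737, coefficient = 1
x_1 = 1.9583, f(x_1) = -0.377909, coefficient = 2
x_2 = 2.4167, f(x_2) = -0.748549, coefficient = 2
x_3 = 2.8750, f(x_3) = -0.964674, coefficient = 2
x_4 = 3.3333, f(x_4) = -0.981674, coefficient = 2
x_5 = 3.7917, f(x_5) = -0.796039, coefficient = 2
x_6 = 4.2500, f(x_6) = -0.446087, coefficient = 1

I ≈ (0.458333/2) × -8.113040 = -1.859238
Exact value: -1.892484
Error: 0.033246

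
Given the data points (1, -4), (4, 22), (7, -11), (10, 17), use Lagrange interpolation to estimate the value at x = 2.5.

Lagrange interpolation formula:
P(x) = Σ yᵢ × Lᵢ(x)
where Lᵢ(x) = Π_{j≠i} (x - xⱼ)/(xᵢ - xⱼ)

L_0(2.5) = (2.5 - 4)/(1 - 4) × (2.5 - 7)/(1 - 7) × (2.5 - 10)/(1 - 10) = 0.312500
L_1(2.5) = (2.5 - 1)/(4 - 1) × (2.5 - 7)/(4 - 7) × (2.5 - 10)/(4 - 10) = 0.937500
L_2(2.5) = (2.5 - 1)/(7 - 1) × (2.5 - 4)/(7 - 4) × (2.5 - 10)/(7 - 10) = -0.312500
L_3(2.5) = (2.5 - 1)/(10 - 1) × (2.5 - 4)/(10 - 4) × (2.5 - 7)/(10 - 7) = 0.062500

P(2.5) = (-4)×L_0(2.5) + 22×L_1(2.5) + (-11)×L_2(2.5) + 17×L_3(2.5)
P(2.5) = 23.875000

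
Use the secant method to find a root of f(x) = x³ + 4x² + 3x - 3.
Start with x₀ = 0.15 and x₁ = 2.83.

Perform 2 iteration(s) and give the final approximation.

f(x) = x³ + 4x² + 3x - 3
x₀ = 0.15, x₁ = 2.83

Secant formula: x_{n+1} = x_n - f(x_n)(x_n - x_{n-1})/(f(x_n) - f(x_{n-1}))

Iteration 1:
  f(0.150000) = -2.456625
  f(2.830000) = 60.190787
  x_2 = 2.830000 - 60.190787×(2.830000 - 0.150000)/(60.190787 - (-2.456625))
       = 0.255092
Iteration 2:
  f(2.830000) = 60.190787
  f(0.255092) = -1.957836
  x_3 = 0.255092 - (-1.957836)×(0.255092 - 2.830000)/(-1.957836 - 60.190787)
       = 0.336208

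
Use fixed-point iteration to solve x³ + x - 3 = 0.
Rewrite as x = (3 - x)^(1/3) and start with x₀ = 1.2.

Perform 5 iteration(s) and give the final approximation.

Equation: x³ + x - 3 = 0
Fixed-point form: x = (3 - x)^(1/3)
x₀ = 1.2

x_1 = g(1.200000) = 1.216440
x_2 = g(1.216440) = 1.212726
x_3 = g(1.212726) = 1.213567
x_4 = g(1.213567) = 1.213377
x_5 = g(1.213377) = 1.213420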